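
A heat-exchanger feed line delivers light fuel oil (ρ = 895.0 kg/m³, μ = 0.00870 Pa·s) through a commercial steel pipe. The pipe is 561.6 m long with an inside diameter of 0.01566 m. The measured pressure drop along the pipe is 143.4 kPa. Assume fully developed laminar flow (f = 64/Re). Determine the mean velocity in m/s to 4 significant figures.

V ≈ 0.2249 m/s

For laminar flow, f = 64/Re with Re = ρVD/μ, so Darcy-Weisbach reduces to ΔP = 32μLV/D². Solving for V: V = ΔP·D²/(32μL) = 1.434e+05·(0.01566)²/(32·0.0087·561.6) = 0.2249 m/s.
Check: Re = ρVD/μ = 895·0.2249·0.01566/0.0087 = 362.4 < 2300, so the laminar assumption holds.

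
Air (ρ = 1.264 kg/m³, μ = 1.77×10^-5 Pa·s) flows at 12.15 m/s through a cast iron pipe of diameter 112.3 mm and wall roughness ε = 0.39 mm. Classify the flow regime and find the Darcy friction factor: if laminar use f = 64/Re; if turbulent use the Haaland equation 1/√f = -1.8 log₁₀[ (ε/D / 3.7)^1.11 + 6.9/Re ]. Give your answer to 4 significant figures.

Re = ρVD/μ = 1.264·12.15·0.1123/1.77e-05 = 9.744e+04.
Re > 4000 → turbulent. ε/D = 0.00039/0.1123 = 0.00347; Haaland: 1/√f = -1.8 log₁₀[0.000436 + 7.08e-05] = 5.931, so f = 0.02842.

f ≈ 0.02842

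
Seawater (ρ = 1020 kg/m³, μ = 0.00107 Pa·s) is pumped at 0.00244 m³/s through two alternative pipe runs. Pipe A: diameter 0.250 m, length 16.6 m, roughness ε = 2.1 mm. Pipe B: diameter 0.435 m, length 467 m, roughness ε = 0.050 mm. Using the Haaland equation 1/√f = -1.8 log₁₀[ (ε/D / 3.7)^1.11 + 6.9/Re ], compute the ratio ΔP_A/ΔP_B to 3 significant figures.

ΔP_A/ΔP_B ≈ 0.666

Pipe A: V = Q/A = 0.00244/0.04909 = 0.04971 m/s; Re = 1.185e+04; ε/D = 0.0084; Haaland → f = 0.04057; ΔP_A = f(L/D)(ρV²/2) = 3.394 Pa.
Pipe B: V = Q/A = 0.00244/0.1486 = 0.01642 m/s; Re = 6808; ε/D = 0.000115; Haaland → f = 0.03452; ΔP_B = f(L/D)(ρV²/2) = 5.095 Pa.
ΔP_A/ΔP_B = 3.394/5.095 = 0.666.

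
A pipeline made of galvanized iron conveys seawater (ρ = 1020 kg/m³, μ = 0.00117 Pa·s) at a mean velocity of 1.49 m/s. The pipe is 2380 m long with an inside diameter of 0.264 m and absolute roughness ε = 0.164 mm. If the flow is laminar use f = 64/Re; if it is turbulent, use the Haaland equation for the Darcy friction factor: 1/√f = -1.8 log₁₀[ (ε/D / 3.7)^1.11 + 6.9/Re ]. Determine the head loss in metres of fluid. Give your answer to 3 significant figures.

Reynolds number Re = ρVD/μ = 1020 · 1.49 · 0.264 / 0.00117 = 3.429e+05.
Re > 4000 → turbulent. Relative roughness ε/D = 0.000164/0.264 = 0.000621. Haaland: 1/√f = -1.8 log₁₀[(0.000621/3.7)^1.11 + 6.9/3.429e+05] = -1.8 log₁₀[6.45e-05 + 2.01e-05] = 7.33, so f = 0.01861.
Darcy-Weisbach: ΔP = f(L/D)(ρV²/2) = 0.01861·(2380/0.264)·(1020·1.49²/2) = 0.01861·9015·1132 = 1.9e+05 Pa.
Head loss h_f = ΔP/(ρg) = 1.9e+05/(1020·9.81) = 19.0 m.

h_f ≈ 19.0 m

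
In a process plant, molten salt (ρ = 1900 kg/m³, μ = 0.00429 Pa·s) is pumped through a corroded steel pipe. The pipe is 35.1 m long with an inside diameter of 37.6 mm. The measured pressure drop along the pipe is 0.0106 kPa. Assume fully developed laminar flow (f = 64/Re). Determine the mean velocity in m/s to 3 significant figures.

V ≈ 0.00311 m/s

For laminar flow, f = 64/Re with Re = ρVD/μ, so Darcy-Weisbach reduces to ΔP = 32μLV/D². Solving for V: V = ΔP·D²/(32μL) = 10.6·(0.0376)²/(32·0.00429·35.1) = 0.00311 m/s.
Check: Re = ρVD/μ = 1900·0.00311·0.0376/0.00429 = 51.79 < 2300, so the laminar assumption holds.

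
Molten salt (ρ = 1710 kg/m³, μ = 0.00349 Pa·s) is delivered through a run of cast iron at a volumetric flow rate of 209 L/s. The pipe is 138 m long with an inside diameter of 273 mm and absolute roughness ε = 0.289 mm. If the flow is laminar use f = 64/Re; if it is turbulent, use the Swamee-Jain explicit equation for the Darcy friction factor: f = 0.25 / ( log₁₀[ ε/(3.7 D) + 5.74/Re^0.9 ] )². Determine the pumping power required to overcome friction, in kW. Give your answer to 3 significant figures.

Q = 209 L/s = 209/1000 = 0.209 m³/s.
Cross-sectional area A = πD²/4 = π(0.273)²/4 = 0.05853 m²; mean velocity V = Q/A = 0.209/0.05853 = 3.571 m/s.
Reynolds number Re = ρVD/μ = 1710 · 3.571 · 0.273 / 0.00349 = 4.776e+05.
Re > 4000 → turbulent. Relative roughness ε/D = 0.000289/0.273 = 0.00106. Swamee-Jain: f = 0.25/(log₁₀[0.00106/3.7 + 5.74/4.776e+05^0.9])² = 0.25/(log₁₀[0.000286 + 4.44e-05])² = 0.25/(-3.481)² = 0.02063.
Darcy-Weisbach: ΔP = f(L/D)(ρV²/2) = 0.02063·(138/0.273)·(1710·3.571²/2) = 0.02063·505.5·1.09e+04 = 1.137e+05 Pa.
Pumping power P = QΔP = 0.209·1.137e+05 = 23760 W = 23.8 kW.

P ≈ 23.8 kW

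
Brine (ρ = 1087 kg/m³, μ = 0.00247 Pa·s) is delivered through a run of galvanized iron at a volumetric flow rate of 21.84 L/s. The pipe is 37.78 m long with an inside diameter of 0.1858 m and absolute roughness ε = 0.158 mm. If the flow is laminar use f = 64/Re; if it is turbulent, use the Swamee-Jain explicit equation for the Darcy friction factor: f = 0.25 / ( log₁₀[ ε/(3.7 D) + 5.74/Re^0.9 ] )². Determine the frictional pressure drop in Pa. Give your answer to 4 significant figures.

Q = 21.84 L/s = 21.84/1000 = 0.02184 m³/s.
Cross-sectional area A = πD²/4 = π(0.1858)²/4 = 0.02711 m²; mean velocity V = Q/A = 0.02184/0.02711 = 0.8055 m/s.
Reynolds number Re = ρVD/μ = 1087 · 0.8055 · 0.1858 / 0.00247 = 6.586e+04.
Re > 4000 → turbulent. Relative roughness ε/D = 0.000158/0.1858 = 0.00085. Swamee-Jain: f = 0.25/(log₁₀[0.00085/3.7 + 5.74/6.586e+04^0.9])² = 0.25/(log₁₀[0.00023 + 0.000264])² = 0.25/(-3.306)² = 0.02287.
Darcy-Weisbach: ΔP = f(L/D)(ρV²/2) = 0.02287·(37.78/0.1858)·(1087·0.8055²/2) = 0.02287·203.3·352.6 = 1640 Pa.

ΔP ≈ 1640 Pa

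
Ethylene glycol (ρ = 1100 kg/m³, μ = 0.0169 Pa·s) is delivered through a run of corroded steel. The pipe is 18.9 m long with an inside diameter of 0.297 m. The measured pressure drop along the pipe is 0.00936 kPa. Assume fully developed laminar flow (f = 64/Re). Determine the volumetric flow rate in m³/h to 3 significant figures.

Q ≈ 20.1 m³/h

For laminar flow, f = 64/Re with Re = ρVD/μ, so Darcy-Weisbach reduces to ΔP = 32μLV/D². Solving for V: V = ΔP·D²/(32μL) = 9.36·(0.297)²/(32·0.0169·18.9) = 0.08078 m/s.
Check: Re = ρVD/μ = 1100·0.08078·0.297/0.0169 = 1562 < 2300, so the laminar assumption holds.
Q = V·A = 0.08078·(π/4·0.297²) = 0.005596 m³/s = 20.1 m³/h.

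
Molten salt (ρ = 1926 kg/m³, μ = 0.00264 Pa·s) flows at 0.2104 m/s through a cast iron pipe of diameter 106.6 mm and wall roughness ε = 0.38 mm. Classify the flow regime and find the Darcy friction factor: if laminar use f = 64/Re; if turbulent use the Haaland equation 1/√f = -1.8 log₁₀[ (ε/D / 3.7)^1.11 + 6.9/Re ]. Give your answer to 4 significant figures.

Re = ρVD/μ = 1926·0.2104·0.1066/0.00264 = 1.636e+04.
Re > 4000 → turbulent. ε/D = 0.00038/0.1066 = 0.00356; Haaland: 1/√f = -1.8 log₁₀[0.000449 + 0.000422] = 5.508, so f = 0.03296.

f ≈ 0.03296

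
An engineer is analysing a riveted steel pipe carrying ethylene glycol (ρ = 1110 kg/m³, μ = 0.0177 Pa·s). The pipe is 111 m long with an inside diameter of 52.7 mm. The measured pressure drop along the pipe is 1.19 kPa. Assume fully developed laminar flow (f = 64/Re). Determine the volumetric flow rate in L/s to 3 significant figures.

For laminar flow, f = 64/Re with Re = ρVD/μ, so Darcy-Weisbach reduces to ΔP = 32μLV/D². Solving for V: V = ΔP·D²/(32μL) = 1190·(0.0527)²/(32·0.0177·111) = 0.05257 m/s.
Check: Re = ρVD/μ = 1110·0.05257·0.0527/0.0177 = 173.7 < 2300, so the laminar assumption holds.
Q = V·A = 0.05257·(π/4·0.0527²) = 0.0001147 m³/s = 0.115 L/s.

Q ≈ 0.115 L/s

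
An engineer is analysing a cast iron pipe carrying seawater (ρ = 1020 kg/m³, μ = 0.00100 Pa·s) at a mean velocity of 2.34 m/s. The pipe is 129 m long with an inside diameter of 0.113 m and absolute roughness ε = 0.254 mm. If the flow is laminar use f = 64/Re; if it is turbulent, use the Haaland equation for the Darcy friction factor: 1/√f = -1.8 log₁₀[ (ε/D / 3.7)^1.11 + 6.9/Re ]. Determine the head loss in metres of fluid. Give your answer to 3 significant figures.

Reynolds number Re = ρVD/μ = 1020 · 2.34 · 0.113 / 0.001 = 2.697e+05.
Re > 4000 → turbulent. Relative roughness ε/D = 0.000254/0.113 = 0.00225. Haaland: 1/√f = -1.8 log₁₀[(0.00225/3.7)^1.11 + 6.9/2.697e+05] = -1.8 log₁₀[0.000269 + 2.56e-05] = 6.355, so f = 0.02476.
Darcy-Weisbach: ΔP = f(L/D)(ρV²/2) = 0.02476·(129/0.113)·(1020·2.34²/2) = 0.02476·1142·2793 = 7.893e+04 Pa.
Head loss h_f = ΔP/(ρg) = 7.893e+04/(1020·9.81) = 7.89 m.

h_f ≈ 7.89 m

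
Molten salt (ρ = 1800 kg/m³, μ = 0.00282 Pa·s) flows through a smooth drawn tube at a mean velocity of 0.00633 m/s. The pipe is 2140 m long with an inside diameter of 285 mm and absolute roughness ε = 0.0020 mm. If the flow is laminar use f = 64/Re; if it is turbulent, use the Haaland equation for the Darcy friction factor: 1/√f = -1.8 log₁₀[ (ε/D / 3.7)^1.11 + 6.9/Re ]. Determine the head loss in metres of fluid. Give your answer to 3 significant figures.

h_f ≈ 8.52×10^-4 m

Reynolds number Re = ρVD/μ = 1800 · 0.00633 · 0.285 / 0.00282 = 1152.
Re < 2300 → laminar flow, so f = 64/Re = 64/1152 = 0.05558 (the turbulent correlation is not needed).
Darcy-Weisbach: ΔP = f(L/D)(ρV²/2) = 0.05558·(2140/0.285)·(1800·0.00633²/2) = 0.05558·7509·0.03606 = 15.05 Pa.
Head loss h_f = ΔP/(ρg) = 15.05/(1800·9.81) = 8.52×10^-4 m.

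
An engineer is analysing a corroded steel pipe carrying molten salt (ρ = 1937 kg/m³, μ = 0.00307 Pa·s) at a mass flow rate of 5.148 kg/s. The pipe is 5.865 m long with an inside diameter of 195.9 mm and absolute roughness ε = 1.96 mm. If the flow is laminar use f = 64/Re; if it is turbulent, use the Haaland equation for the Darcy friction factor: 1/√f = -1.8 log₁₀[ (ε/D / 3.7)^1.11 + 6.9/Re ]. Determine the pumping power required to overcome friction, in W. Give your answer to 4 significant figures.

P ≈ 0.02557 W

A = πD²/4 = π(0.1959)²/4 = 0.03014 m²; mean velocity V = ṁ/(ρA) = 5.148/(1937 · 0.03014) = 0.08818 m/s.
Reynolds number Re = ρVD/μ = 1937 · 0.08818 · 0.1959 / 0.00307 = 1.09e+04.
Re > 4000 → turbulent. Relative roughness ε/D = 0.00196/0.1959 = 0.01. Haaland: 1/√f = -1.8 log₁₀[(0.01/3.7)^1.11 + 6.9/1.09e+04] = -1.8 log₁₀[0.00141 + 0.000633] = 4.841, so f = 0.04267.
Darcy-Weisbach: ΔP = f(L/D)(ρV²/2) = 0.04267·(5.865/0.1959)·(1937·0.08818²/2) = 0.04267·29.94·7.53 = 9.619 Pa.
Q = ṁ/ρ = 5.148/1937 = 0.002658 m³/s.
Pumping power P = QΔP = 0.002658·9.619 = 0.025566 W = 0.02557 W.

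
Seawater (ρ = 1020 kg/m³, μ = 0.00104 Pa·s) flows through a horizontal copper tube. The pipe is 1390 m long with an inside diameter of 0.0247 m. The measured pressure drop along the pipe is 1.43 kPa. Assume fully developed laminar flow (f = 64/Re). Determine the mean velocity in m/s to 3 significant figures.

For laminar flow, f = 64/Re with Re = ρVD/μ, so Darcy-Weisbach reduces to ΔP = 32μLV/D². Solving for V: V = ΔP·D²/(32μL) = 1430·(0.0247)²/(32·0.00104·1390) = 0.01886 m/s.
Check: Re = ρVD/μ = 1020·0.01886·0.0247/0.00104 = 456.9 < 2300, so the laminar assumption holds.

V ≈ 0.0189 m/s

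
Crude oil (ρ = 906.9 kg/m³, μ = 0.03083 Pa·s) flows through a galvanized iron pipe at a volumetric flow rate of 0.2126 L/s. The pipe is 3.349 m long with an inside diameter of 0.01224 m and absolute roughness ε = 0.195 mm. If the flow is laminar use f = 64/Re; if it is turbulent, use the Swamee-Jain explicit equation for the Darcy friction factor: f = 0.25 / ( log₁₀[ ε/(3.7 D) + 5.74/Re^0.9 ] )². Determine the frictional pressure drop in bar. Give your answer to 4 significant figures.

Q = 0.2126 L/s = 0.2126/1000 = 0.0002126 m³/s.
Cross-sectional area A = πD²/4 = π(0.01224)²/4 = 0.0001177 m²; mean velocity V = Q/A = 0.0002126/0.0001177 = 1.807 m/s.
Reynolds number Re = ρVD/μ = 906.9 · 1.807 · 0.01224 / 0.0308 = 650.5.
Re < 2300 → laminar flow, so f = 64/Re = 64/650.5 = 0.09838 (the turbulent correlation is not needed).
Darcy-Weisbach: ΔP = f(L/D)(ρV²/2) = 0.09838·(3.349/0.01224)·(906.9·1.807²/2) = 0.09838·273.6·1480 = 3.985e+04 Pa.
ΔP = 3.985e+04 Pa = 0.3985 bar.

ΔP ≈ 0.3985 bar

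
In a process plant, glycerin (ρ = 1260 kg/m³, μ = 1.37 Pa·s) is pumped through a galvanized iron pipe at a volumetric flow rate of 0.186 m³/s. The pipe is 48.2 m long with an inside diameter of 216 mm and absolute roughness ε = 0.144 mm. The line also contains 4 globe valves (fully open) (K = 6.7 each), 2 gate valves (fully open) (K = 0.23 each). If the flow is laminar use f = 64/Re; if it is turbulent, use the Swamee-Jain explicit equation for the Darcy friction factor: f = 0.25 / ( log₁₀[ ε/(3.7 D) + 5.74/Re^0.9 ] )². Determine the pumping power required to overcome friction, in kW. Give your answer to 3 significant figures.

P ≈ 125 kW

Cross-sectional area A = πD²/4 = π(0.216)²/4 = 0.03664 m²; mean velocity V = Q/A = 0.186/0.03664 = 5.076 m/s.
Reynolds number Re = ρVD/μ = 1260 · 5.076 · 0.216 / 1.37 = 1008.
Re < 2300 → laminar flow, so f = 64/Re = 64/1008 = 0.06347 (the turbulent correlation is not needed).
Total minor-loss coefficient ΣK = 4·6.7 + 2·0.23 = 27.3.
ΔP = [f·L/D + ΣK]·(ρV²/2) = [0.06347·48.2/0.216 + 27.3]·(1260·5.076²/2) = [14.16 + 27.3]·1.623e+04 = 6.724e+05 Pa.
Pumping power P = QΔP = 0.186·6.724e+05 = 125100 W = 125 kW.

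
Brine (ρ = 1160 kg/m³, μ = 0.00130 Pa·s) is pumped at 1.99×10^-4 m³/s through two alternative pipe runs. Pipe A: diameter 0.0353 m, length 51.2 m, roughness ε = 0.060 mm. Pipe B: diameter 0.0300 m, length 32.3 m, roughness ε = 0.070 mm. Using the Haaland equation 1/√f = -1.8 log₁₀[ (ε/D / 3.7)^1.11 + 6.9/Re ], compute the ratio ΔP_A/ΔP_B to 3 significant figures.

ΔP_A/ΔP_B ≈ 0.716

Pipe A: V = Q/A = 0.000199/0.0009787 = 0.2033 m/s; Re = 6405; ε/D = 0.0017; Haaland → f = 0.03684; ΔP_A = f(L/D)(ρV²/2) = 1281 Pa.
Pipe B: V = Q/A = 0.000199/0.0007069 = 0.2815 m/s; Re = 7536; ε/D = 0.00233; Haaland → f = 0.03614; ΔP_B = f(L/D)(ρV²/2) = 1789 Pa.
ΔP_A/ΔP_B = 1281/1789 = 0.716.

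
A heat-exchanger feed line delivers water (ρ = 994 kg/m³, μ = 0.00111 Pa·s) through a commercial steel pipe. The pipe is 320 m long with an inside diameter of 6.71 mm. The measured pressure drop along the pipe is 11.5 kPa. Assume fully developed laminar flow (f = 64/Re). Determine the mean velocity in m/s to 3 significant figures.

V ≈ 0.0456 m/s

For laminar flow, f = 64/Re with Re = ρVD/μ, so Darcy-Weisbach reduces to ΔP = 32μLV/D². Solving for V: V = ΔP·D²/(32μL) = 1.15e+04·(0.00671)²/(32·0.00111·320) = 0.04555 m/s.
Check: Re = ρVD/μ = 994·0.04555·0.00671/0.00111 = 273.7 < 2300, so the laminar assumption holds.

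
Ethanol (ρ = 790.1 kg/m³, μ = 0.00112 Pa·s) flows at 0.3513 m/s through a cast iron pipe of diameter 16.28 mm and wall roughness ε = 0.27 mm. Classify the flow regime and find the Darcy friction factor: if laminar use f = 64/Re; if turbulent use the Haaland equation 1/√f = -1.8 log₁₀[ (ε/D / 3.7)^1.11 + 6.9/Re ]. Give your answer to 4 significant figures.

Re = ρVD/μ = 790.1·0.3513·0.01628/0.00112 = 4035.
Re > 4000 → turbulent. ε/D = 0.00027/0.01628 = 0.0166; Haaland: 1/√f = -1.8 log₁₀[0.00247 + 0.00171] = 4.281, so f = 0.05456.

f ≈ 0.05456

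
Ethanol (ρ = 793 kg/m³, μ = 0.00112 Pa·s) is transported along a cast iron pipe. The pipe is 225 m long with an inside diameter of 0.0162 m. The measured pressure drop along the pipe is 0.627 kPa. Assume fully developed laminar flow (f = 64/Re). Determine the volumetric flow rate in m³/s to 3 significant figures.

Q ≈ 4.21×10^-6 m³/s

For laminar flow, f = 64/Re with Re = ρVD/μ, so Darcy-Weisbach reduces to ΔP = 32μLV/D². Solving for V: V = ΔP·D²/(32μL) = 627·(0.0162)²/(32·0.00112·225) = 0.02041 m/s.
Check: Re = ρVD/μ = 793·0.02041·0.0162/0.00112 = 234.1 < 2300, so the laminar assumption holds.
Q = V·A = 0.02041·(π/4·0.0162²) = 4.206e-06 m³/s = 4.21×10^-6 m³/s.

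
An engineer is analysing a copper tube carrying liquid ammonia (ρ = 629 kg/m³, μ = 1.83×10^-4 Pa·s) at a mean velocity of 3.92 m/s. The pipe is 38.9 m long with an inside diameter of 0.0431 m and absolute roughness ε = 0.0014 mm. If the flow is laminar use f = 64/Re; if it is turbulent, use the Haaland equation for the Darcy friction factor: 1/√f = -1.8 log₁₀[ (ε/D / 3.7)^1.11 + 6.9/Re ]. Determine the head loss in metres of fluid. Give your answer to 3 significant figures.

Reynolds number Re = ρVD/μ = 629 · 3.92 · 0.0431 / 0.000183 = 5.807e+05.
Re > 4000 → turbulent. Relative roughness ε/D = 1.4e-06/0.0431 = 3.25e-05. Haaland: 1/√f = -1.8 log₁₀[(3.25e-05/3.7)^1.11 + 6.9/5.807e+05] = -1.8 log₁₀[2.44e-06 + 1.19e-05] = 8.719, so f = 0.01315.
Darcy-Weisbach: ΔP = f(L/D)(ρV²/2) = 0.01315·(38.9/0.0431)·(629·3.92²/2) = 0.01315·902.6·4833 = 5.737e+04 Pa.
Head loss h_f = ΔP/(ρg) = 5.737e+04/(629·9.81) = 9.30 m.

h_f ≈ 9.30 m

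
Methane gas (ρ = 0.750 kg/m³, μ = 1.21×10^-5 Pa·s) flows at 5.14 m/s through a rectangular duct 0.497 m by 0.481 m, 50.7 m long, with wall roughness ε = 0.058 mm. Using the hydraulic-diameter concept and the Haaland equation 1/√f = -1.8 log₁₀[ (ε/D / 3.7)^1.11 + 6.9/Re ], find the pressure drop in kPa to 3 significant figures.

Hydraulic diameter D_h = 4A/P = 4·(0.497·0.481)/(2·(0.497+0.481)) = 0.9562/1.956 = 0.4889 m.
Re = ρVD_h/μ = 0.75·5.14·0.4889/1.21e-05 = 1.558e+05.
ε/D_h = 5.8e-05/0.4889 = 0.000119; Haaland gives 1/√f = -1.8 log₁₀[1.03e-05+4.43e-05] = 7.673, so f = 0.01698.
ΔP = f(L/D_h)(ρV²/2) = 0.01698·50.7/0.4889·9.907 = 17.45 Pa.
ΔP = 0.0174 kPa.

ΔP ≈ 0.0174 kPa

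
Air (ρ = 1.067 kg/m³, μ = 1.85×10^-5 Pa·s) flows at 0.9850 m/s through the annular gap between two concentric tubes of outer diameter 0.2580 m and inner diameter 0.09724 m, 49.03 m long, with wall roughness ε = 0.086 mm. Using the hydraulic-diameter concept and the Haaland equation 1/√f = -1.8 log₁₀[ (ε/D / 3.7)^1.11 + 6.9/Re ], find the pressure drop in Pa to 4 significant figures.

Hydraulic diameter D_h = 4A/P = D_o - D_i = 0.258 - 0.09724 = 0.1608 m.
Re = ρVD_h/μ = 1.067·0.985·0.1608/1.85e-05 = 9133.
ε/D_h = 8.6e-05/0.1608 = 0.000535; Haaland gives 1/√f = -1.8 log₁₀[5.47e-05+0.000756] = 5.565, so f = 0.0323.
ΔP = f(L/D_h)(ρV²/2) = 0.0323·49.03/0.1608·0.5176 = 5.098 Pa.

ΔP ≈ 5.098 Pa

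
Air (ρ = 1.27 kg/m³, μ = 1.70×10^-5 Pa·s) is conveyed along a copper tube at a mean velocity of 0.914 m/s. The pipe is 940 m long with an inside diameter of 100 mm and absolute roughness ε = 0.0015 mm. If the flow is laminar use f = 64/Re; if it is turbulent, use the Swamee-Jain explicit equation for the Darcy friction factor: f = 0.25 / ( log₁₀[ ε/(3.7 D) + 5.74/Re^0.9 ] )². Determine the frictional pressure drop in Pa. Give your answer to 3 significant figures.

ΔP ≈ 172 Pa

Reynolds number Re = ρVD/μ = 1.27 · 0.914 · 0.1 / 1.7e-05 = 6828.
Re > 4000 → turbulent. Relative roughness ε/D = 1.5e-06/0.1 = 1.5e-05. Swamee-Jain: f = 0.25/(log₁₀[1.5e-05/3.7 + 5.74/6828^0.9])² = 0.25/(log₁₀[4.05e-06 + 0.00203])² = 0.25/(-2.691)² = 0.03452.
Darcy-Weisbach: ΔP = f(L/D)(ρV²/2) = 0.03452·(940/0.1)·(1.27·0.914²/2) = 0.03452·9400·0.5305 = 172.1 Pa.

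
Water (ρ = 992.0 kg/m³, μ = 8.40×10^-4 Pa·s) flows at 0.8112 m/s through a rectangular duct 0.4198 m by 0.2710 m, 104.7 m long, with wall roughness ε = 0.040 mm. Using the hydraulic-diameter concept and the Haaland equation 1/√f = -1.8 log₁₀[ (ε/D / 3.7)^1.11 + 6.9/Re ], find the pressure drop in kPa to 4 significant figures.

ΔP ≈ 1.589 kPa

Hydraulic diameter D_h = 4A/P = 4·(0.4198·0.271)/(2·(0.4198+0.271)) = 0.4551/1.382 = 0.3294 m.
Re = ρVD_h/μ = 992·0.8112·0.3294/0.00084 = 3.155e+05.
ε/D_h = 4e-05/0.3294 = 0.000121; Haaland gives 1/√f = -1.8 log₁₀[1.05e-05+2.19e-05] = 8.081, so f = 0.01531.
ΔP = f(L/D_h)(ρV²/2) = 0.01531·104.7/0.3294·326.4 = 1589 Pa.
ΔP = 1.589 kPa.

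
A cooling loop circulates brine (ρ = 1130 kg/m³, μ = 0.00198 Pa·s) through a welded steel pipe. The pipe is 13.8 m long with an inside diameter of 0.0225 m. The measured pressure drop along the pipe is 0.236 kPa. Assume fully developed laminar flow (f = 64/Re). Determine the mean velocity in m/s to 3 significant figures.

V ≈ 0.137 m/s

For laminar flow, f = 64/Re with Re = ρVD/μ, so Darcy-Weisbach reduces to ΔP = 32μLV/D². Solving for V: V = ΔP·D²/(32μL) = 236·(0.0225)²/(32·0.00198·13.8) = 0.1366 m/s.
Check: Re = ρVD/μ = 1130·0.1366·0.0225/0.00198 = 1755 < 2300, so the laminar assumption holds.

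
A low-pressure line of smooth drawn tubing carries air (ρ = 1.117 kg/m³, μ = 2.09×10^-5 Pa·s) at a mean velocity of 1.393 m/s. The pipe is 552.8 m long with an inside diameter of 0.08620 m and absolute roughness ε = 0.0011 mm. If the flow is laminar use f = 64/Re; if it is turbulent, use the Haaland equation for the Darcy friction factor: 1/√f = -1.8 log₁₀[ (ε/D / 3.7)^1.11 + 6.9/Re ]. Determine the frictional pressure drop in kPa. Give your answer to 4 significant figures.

Reynolds number Re = ρVD/μ = 1.117 · 1.393 · 0.0862 / 2.09e-05 = 6417.
Re > 4000 → turbulent. Relative roughness ε/D = 1.1e-06/0.0862 = 1.28e-05. Haaland: 1/√f = -1.8 log₁₀[(1.28e-05/3.7)^1.11 + 6.9/6417] = -1.8 log₁₀[8.65e-07 + 0.00108] = 5.343, so f = 0.03503.
Darcy-Weisbach: ΔP = f(L/D)(ρV²/2) = 0.03503·(552.8/0.0862)·(1.117·1.393²/2) = 0.03503·6413·1.084 = 243.5 Pa.
ΔP = 243.5 Pa = 0.2435 kPa.

ΔP ≈ 0.2435 kPa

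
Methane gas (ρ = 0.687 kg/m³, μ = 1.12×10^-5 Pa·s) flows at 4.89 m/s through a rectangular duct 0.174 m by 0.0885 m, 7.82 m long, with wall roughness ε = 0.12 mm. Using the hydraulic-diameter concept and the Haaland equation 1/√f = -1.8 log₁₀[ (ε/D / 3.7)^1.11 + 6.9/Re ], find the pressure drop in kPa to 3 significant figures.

ΔP ≈ 0.0137 kPa

Hydraulic diameter D_h = 4A/P = 4·(0.174·0.0885)/(2·(0.174+0.0885)) = 0.0616/0.525 = 0.1173 m.
Re = ρVD_h/μ = 0.687·4.89·0.1173/1.12e-05 = 3.519e+04.
ε/D_h = 0.00012/0.1173 = 0.00102; Haaland gives 1/√f = -1.8 log₁₀[0.000112+0.000196] = 6.32, so f = 0.02504.
ΔP = f(L/D_h)(ρV²/2) = 0.02504·7.82/0.1173·8.214 = 13.71 Pa.
ΔP = 0.0137 kPa.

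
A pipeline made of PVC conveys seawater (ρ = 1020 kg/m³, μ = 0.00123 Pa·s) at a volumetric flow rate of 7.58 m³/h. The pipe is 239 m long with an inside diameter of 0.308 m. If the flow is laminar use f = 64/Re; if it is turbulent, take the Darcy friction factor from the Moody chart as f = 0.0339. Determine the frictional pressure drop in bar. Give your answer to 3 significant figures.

Q = 7.58 m³/h = 7.58/3600 = 0.002106 m³/s.
Cross-sectional area A = πD²/4 = π(0.308)²/4 = 0.07451 m²; mean velocity V = Q/A = 0.002106/0.07451 = 0.02826 m/s.
Reynolds number Re = ρVD/μ = 1020 · 0.02826 · 0.308 / 0.00123 = 7218.
Re > 4000 → turbulent; use the Moody-chart value f = 0.0339.
Darcy-Weisbach: ΔP = f(L/D)(ρV²/2) = 0.0339·(239/0.308)·(1020·0.02826²/2) = 0.0339·776·0.4073 = 10.71 Pa.
ΔP = 10.71 Pa = 1.07×10^-4 bar.

ΔP ≈ 1.07×10^-4 bar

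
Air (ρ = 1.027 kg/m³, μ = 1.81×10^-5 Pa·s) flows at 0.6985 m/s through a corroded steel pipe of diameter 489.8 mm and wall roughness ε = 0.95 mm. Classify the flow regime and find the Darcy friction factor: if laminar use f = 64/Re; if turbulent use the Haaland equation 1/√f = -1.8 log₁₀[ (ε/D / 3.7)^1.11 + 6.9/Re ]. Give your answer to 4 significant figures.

Re = ρVD/μ = 1.027·0.6985·0.4898/1.81e-05 = 1.941e+04.
Re > 4000 → turbulent. ε/D = 0.00095/0.4898 = 0.00194; Haaland: 1/√f = -1.8 log₁₀[0.000228 + 0.000355] = 5.821, so f = 0.02952.

f ≈ 0.02952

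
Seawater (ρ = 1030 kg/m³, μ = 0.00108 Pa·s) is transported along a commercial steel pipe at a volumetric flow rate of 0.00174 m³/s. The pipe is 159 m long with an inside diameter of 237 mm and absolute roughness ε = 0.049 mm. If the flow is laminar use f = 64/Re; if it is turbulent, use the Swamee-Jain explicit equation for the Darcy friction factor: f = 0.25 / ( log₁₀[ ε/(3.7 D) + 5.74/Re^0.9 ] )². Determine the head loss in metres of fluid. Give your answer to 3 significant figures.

Cross-sectional area A = πD²/4 = π(0.237)²/4 = 0.04412 m²; mean velocity V = Q/A = 0.00174/0.04412 = 0.03944 m/s.
Reynolds number Re = ρVD/μ = 1030 · 0.03944 · 0.237 / 0.00108 = 8915.
Re > 4000 → turbulent. Relative roughness ε/D = 4.9e-05/0.237 = 0.000207. Swamee-Jain: f = 0.25/(log₁₀[0.000207/3.7 + 5.74/8915^0.9])² = 0.25/(log₁₀[5.59e-05 + 0.0016])² = 0.25/(-2.781)² = 0.03232.
Darcy-Weisbach: ΔP = f(L/D)(ρV²/2) = 0.03232·(159/0.237)·(1030·0.03944²/2) = 0.03232·670.9·0.8012 = 17.37 Pa.
Head loss h_f = ΔP/(ρg) = 17.37/(1030·9.81) = 0.00172 m.

h_f ≈ 0.00172 m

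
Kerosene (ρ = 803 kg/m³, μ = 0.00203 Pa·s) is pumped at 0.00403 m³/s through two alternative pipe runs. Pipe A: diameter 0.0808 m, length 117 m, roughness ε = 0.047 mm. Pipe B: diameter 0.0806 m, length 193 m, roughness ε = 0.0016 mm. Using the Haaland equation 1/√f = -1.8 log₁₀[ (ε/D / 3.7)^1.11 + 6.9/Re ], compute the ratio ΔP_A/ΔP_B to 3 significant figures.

ΔP_A/ΔP_B ≈ 0.628

Pipe A: V = Q/A = 0.00403/0.005128 = 0.7859 m/s; Re = 2.512e+04; ε/D = 0.000582; Haaland → f = 0.02555; ΔP_A = f(L/D)(ρV²/2) = 9177 Pa.
Pipe B: V = Q/A = 0.00403/0.005102 = 0.7899 m/s; Re = 2.518e+04; ε/D = 1.99e-05; Haaland → f = 0.02435; ΔP_B = f(L/D)(ρV²/2) = 1.461e+04 Pa.
ΔP_A/ΔP_B = 9177/1.461e+04 = 0.628.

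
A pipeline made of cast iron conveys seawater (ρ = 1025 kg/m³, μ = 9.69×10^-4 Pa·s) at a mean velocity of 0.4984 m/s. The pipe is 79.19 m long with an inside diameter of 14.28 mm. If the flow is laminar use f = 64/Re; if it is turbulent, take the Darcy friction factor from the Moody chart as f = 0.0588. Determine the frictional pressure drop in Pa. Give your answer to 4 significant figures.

ΔP ≈ 41510 Pa

Reynolds number Re = ρVD/μ = 1025 · 0.4984 · 0.01428 / 0.000969 = 7528.
Re > 4000 → turbulent; use the Moody-chart value f = 0.0588.
Darcy-Weisbach: ΔP = f(L/D)(ρV²/2) = 0.0588·(79.19/0.01428)·(1025·0.4984²/2) = 0.0588·5546·127.3 = 4.151e+04 Pa.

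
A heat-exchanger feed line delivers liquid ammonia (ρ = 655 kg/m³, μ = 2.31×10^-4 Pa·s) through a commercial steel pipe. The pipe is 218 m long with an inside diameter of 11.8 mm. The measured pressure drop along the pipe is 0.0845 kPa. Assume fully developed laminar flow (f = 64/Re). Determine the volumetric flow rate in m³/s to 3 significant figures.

Q ≈ 7.98×10^-7 m³/s

For laminar flow, f = 64/Re with Re = ρVD/μ, so Darcy-Weisbach reduces to ΔP = 32μLV/D². Solving for V: V = ΔP·D²/(32μL) = 84.5·(0.0118)²/(32·0.000231·218) = 0.007301 m/s.
Check: Re = ρVD/μ = 655·0.007301·0.0118/0.000231 = 244.3 < 2300, so the laminar assumption holds.
Q = V·A = 0.007301·(π/4·0.0118²) = 7.985e-07 m³/s = 7.98×10^-7 m³/s.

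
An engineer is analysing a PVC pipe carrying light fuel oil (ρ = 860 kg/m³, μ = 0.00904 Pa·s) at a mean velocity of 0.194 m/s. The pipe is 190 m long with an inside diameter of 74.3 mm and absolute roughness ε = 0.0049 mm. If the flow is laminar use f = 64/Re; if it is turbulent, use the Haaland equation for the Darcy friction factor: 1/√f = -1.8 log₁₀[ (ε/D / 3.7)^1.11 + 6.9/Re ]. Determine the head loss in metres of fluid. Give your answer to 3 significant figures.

h_f ≈ 0.229 m

Reynolds number Re = ρVD/μ = 860 · 0.194 · 0.0743 / 0.00904 = 1371.
Re < 2300 → laminar flow, so f = 64/Re = 64/1371 = 0.04667 (the turbulent correlation is not needed).
Darcy-Weisbach: ΔP = f(L/D)(ρV²/2) = 0.04667·(190/0.0743)·(860·0.194²/2) = 0.04667·2557·16.18 = 1932 Pa.
Head loss h_f = ΔP/(ρg) = 1932/(860·9.81) = 0.229 m.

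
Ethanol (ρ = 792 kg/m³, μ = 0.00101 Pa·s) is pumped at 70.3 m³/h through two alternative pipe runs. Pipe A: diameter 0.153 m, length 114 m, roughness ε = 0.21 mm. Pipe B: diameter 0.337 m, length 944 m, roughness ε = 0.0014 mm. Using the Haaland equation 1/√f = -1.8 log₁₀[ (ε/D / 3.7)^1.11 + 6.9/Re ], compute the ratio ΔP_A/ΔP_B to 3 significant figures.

ΔP_A/ΔP_B ≈ 7.12

Pipe A: V = Q/A = 0.01953/0.01839 = 1.062 m/s; Re = 1.274e+05; ε/D = 0.00137; Haaland → f = 0.02281; ΔP_A = f(L/D)(ρV²/2) = 7593 Pa.
Pipe B: V = Q/A = 0.01953/0.0892 = 0.2189 m/s; Re = 5.785e+04; ε/D = 4.15e-06; Haaland → f = 0.02006; ΔP_B = f(L/D)(ρV²/2) = 1066 Pa.
ΔP_A/ΔP_B = 7593/1066 = 7.12.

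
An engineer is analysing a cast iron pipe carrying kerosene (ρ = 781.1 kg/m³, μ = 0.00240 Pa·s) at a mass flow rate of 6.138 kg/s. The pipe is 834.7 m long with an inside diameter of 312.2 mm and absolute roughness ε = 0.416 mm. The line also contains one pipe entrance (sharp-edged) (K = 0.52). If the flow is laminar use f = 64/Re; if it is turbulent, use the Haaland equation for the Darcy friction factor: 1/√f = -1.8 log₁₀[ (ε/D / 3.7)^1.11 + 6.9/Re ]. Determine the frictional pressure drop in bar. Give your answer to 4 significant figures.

A = πD²/4 = π(0.3122)²/4 = 0.07655 m²; mean velocity V = ṁ/(ρA) = 6.138/(781.1 · 0.07655) = 0.1027 m/s.
Reynolds number Re = ρVD/μ = 781.1 · 0.1027 · 0.3122 / 0.0024 = 1.043e+04.
Re > 4000 → turbulent. Relative roughness ε/D = 0.000416/0.3122 = 0.00133. Haaland: 1/√f = -1.8 log₁₀[(0.00133/3.7)^1.11 + 6.9/1.043e+04] = -1.8 log₁₀[0.000151 + 0.000662] = 5.563, so f = 0.03232.
Total minor-loss coefficient ΣK = 1·0.52 = 0.52.
ΔP = [f·L/D + ΣK]·(ρV²/2) = [0.03232·834.7/0.3122 + 0.52]·(781.1·0.1027²/2) = [86.4 + 0.52]·4.115 = 357.7 Pa.
ΔP = 357.7 Pa = 0.003577 bar.

ΔP ≈ 0.003577 bar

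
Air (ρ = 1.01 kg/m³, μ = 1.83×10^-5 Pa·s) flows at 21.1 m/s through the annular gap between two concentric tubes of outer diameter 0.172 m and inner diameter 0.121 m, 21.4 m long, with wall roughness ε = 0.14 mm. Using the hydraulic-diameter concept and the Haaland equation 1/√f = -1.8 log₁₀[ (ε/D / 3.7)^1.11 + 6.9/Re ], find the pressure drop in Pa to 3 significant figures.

Hydraulic diameter D_h = 4A/P = D_o - D_i = 0.172 - 0.121 = 0.051 m.
Re = ρVD_h/μ = 1.01·21.1·0.051/1.83e-05 = 5.939e+04.
ε/D_h = 0.00014/0.051 = 0.00275; Haaland gives 1/√f = -1.8 log₁₀[0.000336+0.000116] = 6.021, so f = 0.02759.
ΔP = f(L/D_h)(ρV²/2) = 0.02759·21.4/0.051·224.8 = 2603 Pa.

ΔP ≈ 2600 Pa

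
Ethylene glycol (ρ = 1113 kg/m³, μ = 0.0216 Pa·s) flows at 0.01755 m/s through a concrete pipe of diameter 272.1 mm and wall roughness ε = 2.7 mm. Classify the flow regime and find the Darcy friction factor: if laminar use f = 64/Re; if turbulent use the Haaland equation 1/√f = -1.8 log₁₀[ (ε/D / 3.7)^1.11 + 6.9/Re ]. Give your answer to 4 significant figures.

Re = ρVD/μ = 1113·0.01755·0.2721/0.0216 = 246.1.
Re < 2300 → laminar, so f = 64/Re = 0.2601 (roughness is irrelevant in laminar flow).

f ≈ 0.2601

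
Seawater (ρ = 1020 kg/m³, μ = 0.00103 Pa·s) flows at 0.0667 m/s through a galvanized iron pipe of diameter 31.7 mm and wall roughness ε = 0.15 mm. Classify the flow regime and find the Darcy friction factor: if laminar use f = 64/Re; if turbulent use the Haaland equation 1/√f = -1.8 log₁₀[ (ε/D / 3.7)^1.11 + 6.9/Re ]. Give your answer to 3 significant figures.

Re = ρVD/μ = 1020·0.0667·0.0317/0.00103 = 2094.
Re < 2300 → laminar, so f = 64/Re = 0.03057 (roughness is irrelevant in laminar flow).

f ≈ 0.0306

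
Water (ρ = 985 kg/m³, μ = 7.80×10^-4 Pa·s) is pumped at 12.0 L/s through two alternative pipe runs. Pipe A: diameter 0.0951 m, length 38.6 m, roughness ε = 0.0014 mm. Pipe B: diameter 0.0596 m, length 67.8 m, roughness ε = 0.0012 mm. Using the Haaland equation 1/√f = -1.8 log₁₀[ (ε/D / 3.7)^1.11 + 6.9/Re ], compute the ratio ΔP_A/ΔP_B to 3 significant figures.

Pipe A: V = Q/A = 0.012/0.007103 = 1.689 m/s; Re = 2.029e+05; ε/D = 1.47e-05; Haaland → f = 0.01555; ΔP_A = f(L/D)(ρV²/2) = 8870 Pa.
Pipe B: V = Q/A = 0.012/0.00279 = 4.301 m/s; Re = 3.237e+05; ε/D = 2.01e-05; Haaland → f = 0.01432; ΔP_B = f(L/D)(ρV²/2) = 1.484e+05 Pa.
ΔP_A/ΔP_B = 8870/1.484e+05 = 0.0598.

ΔP_A/ΔP_B ≈ 0.0598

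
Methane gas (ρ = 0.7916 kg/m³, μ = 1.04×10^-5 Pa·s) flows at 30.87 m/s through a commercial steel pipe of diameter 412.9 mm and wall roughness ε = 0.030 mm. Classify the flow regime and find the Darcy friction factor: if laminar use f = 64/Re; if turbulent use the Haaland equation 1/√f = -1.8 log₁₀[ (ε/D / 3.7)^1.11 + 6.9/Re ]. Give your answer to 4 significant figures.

f ≈ 0.01294

Re = ρVD/μ = 0.7916·30.87·0.4129/1.04e-05 = 9.702e+05.
Re > 4000 → turbulent. ε/D = 3e-05/0.4129 = 7.27e-05; Haaland: 1/√f = -1.8 log₁₀[5.96e-06 + 7.11e-06] = 8.791, so f = 0.01294.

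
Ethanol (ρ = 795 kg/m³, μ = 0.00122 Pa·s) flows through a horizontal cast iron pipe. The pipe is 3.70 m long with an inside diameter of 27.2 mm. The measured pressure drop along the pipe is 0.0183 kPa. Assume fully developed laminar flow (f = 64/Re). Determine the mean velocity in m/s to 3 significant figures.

For laminar flow, f = 64/Re with Re = ρVD/μ, so Darcy-Weisbach reduces to ΔP = 32μLV/D². Solving for V: V = ΔP·D²/(32μL) = 18.3·(0.0272)²/(32·0.00122·3.7) = 0.09373 m/s.
Check: Re = ρVD/μ = 795·0.09373·0.0272/0.00122 = 1661 < 2300, so the laminar assumption holds.

V ≈ 0.0937 m/s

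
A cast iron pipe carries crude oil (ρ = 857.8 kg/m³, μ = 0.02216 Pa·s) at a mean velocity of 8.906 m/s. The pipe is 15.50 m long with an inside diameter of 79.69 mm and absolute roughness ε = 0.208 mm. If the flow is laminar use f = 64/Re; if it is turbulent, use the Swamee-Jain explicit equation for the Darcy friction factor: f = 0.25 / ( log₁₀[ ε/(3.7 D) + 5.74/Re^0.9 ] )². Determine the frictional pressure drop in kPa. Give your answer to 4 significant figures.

ΔP ≈ 198.0 kPa

Reynolds number Re = ρVD/μ = 857.8 · 8.906 · 0.07969 / 0.0222 = 2.747e+04.
Re > 4000 → turbulent. Relative roughness ε/D = 0.000208/0.07969 = 0.00261. Swamee-Jain: f = 0.25/(log₁₀[0.00261/3.7 + 5.74/2.747e+04^0.9])² = 0.25/(log₁₀[0.000705 + 0.000581])² = 0.25/(-2.891)² = 0.02992.
Darcy-Weisbach: ΔP = f(L/D)(ρV²/2) = 0.02992·(15.5/0.07969)·(857.8·8.906²/2) = 0.02992·194.5·3.402e+04 = 1.98e+05 Pa.
ΔP = 1.98e+05 Pa = 198.0 kPa.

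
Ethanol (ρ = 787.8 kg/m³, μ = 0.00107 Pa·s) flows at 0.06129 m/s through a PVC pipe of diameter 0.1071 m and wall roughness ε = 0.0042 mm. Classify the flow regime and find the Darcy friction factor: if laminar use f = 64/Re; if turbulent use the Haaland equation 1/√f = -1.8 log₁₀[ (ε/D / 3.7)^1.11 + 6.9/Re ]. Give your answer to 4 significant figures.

f ≈ 0.03815

Re = ρVD/μ = 787.8·0.06129·0.1071/0.00107 = 4833.
Re > 4000 → turbulent. ε/D = 4.2e-06/0.1071 = 3.92e-05; Haaland: 1/√f = -1.8 log₁₀[3.01e-06 + 0.00143] = 5.12, so f = 0.03815.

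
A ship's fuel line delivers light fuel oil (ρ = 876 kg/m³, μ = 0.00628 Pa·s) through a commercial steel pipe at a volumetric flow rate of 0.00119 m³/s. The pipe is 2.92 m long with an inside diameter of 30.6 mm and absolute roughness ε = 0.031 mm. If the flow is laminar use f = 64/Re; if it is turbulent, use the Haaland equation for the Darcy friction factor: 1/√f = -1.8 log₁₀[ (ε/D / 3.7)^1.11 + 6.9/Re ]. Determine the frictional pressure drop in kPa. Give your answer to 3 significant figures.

Cross-sectional area A = πD²/4 = π(0.0306)²/4 = 0.0007354 m²; mean velocity V = Q/A = 0.00119/0.0007354 = 1.618 m/s.
Reynolds number Re = ρVD/μ = 876 · 1.618 · 0.0306 / 0.00628 = 6907.
Re > 4000 → turbulent. Relative roughness ε/D = 3.1e-05/0.0306 = 0.00101. Haaland: 1/√f = -1.8 log₁₀[(0.00101/3.7)^1.11 + 6.9/6907] = -1.8 log₁₀[0.000111 + 0.000999] = 5.318, so f = 0.03535.
Darcy-Weisbach: ΔP = f(L/D)(ρV²/2) = 0.03535·(2.92/0.0306)·(876·1.618²/2) = 0.03535·95.42·1147 = 3869 Pa.
ΔP = 3869 Pa = 3.87 kPa.

ΔP ≈ 3.87 kPa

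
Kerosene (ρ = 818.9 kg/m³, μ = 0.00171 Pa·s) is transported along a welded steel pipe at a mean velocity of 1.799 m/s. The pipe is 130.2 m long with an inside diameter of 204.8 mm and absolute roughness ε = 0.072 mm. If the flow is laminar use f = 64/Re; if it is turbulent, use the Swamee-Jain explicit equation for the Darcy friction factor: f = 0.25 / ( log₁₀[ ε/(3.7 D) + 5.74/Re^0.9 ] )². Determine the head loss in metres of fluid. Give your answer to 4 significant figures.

Reynolds number Re = ρVD/μ = 818.9 · 1.799 · 0.2048 / 0.00171 = 1.764e+05.
Re > 4000 → turbulent. Relative roughness ε/D = 7.2e-05/0.2048 = 0.000352. Swamee-Jain: f = 0.25/(log₁₀[0.000352/3.7 + 5.74/1.764e+05^0.9])² = 0.25/(log₁₀[9.5e-05 + 0.000109])² = 0.25/(-3.691)² = 0.01835.
Darcy-Weisbach: ΔP = f(L/D)(ρV²/2) = 0.01835·(130.2/0.2048)·(818.9·1.799²/2) = 0.01835·635.7·1325 = 1.546e+04 Pa.
Head loss h_f = ΔP/(ρg) = 1.546e+04/(818.9·9.81) = 1.925 m.

h_f ≈ 1.925 m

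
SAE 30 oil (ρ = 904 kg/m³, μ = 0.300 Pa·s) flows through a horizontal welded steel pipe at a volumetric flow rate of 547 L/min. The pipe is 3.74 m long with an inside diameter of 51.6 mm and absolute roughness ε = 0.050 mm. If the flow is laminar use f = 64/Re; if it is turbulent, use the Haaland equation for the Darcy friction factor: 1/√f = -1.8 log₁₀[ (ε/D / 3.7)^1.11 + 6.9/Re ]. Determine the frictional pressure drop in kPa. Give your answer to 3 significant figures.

ΔP ≈ 58.8 kPa

Q = 547 L/min = 547/60000 = 0.009117 m³/s.
Cross-sectional area A = πD²/4 = π(0.0516)²/4 = 0.002091 m²; mean velocity V = Q/A = 0.009117/0.002091 = 4.36 m/s.
Reynolds number Re = ρVD/μ = 904 · 4.36 · 0.0516 / 0.3 = 677.9.
Re < 2300 → laminar flow, so f = 64/Re = 64/677.9 = 0.09441 (the turbulent correlation is not needed).
Darcy-Weisbach: ΔP = f(L/D)(ρV²/2) = 0.09441·(3.74/0.0516)·(904·4.36²/2) = 0.09441·72.48·8591 = 5.879e+04 Pa.
ΔP = 5.879e+04 Pa = 58.8 kPa.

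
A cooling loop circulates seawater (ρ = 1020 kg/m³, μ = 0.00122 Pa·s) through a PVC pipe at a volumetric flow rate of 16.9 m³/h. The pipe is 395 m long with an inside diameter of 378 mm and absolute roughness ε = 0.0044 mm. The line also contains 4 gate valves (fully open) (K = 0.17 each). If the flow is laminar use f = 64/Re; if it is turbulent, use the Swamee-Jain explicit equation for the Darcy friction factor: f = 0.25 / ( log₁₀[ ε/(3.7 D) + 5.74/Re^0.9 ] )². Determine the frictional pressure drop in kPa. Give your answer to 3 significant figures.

Q = 16.9 m³/h = 16.9/3600 = 0.004694 m³/s.
Cross-sectional area A = πD²/4 = π(0.378)²/4 = 0.1122 m²; mean velocity V = Q/A = 0.004694/0.1122 = 0.04183 m/s.
Reynolds number Re = ρVD/μ = 1020 · 0.04183 · 0.378 / 0.00122 = 1.322e+04.
Re > 4000 → turbulent. Relative roughness ε/D = 4.4e-06/0.378 = 1.16e-05. Swamee-Jain: f = 0.25/(log₁₀[1.16e-05/3.7 + 5.74/1.322e+04^0.9])² = 0.25/(log₁₀[3.15e-06 + 0.00112])² = 0.25/(-2.949)² = 0.02875.
Total minor-loss coefficient ΣK = 4·0.17 = 0.68.
ΔP = [f·L/D + ΣK]·(ρV²/2) = [0.02875·395/0.378 + 0.68]·(1020·0.04183²/2) = [30.04 + 0.68]·0.8925 = 27.42 Pa.
ΔP = 27.42 Pa = 0.0274 kPa.

ΔP ≈ 0.0274 kPa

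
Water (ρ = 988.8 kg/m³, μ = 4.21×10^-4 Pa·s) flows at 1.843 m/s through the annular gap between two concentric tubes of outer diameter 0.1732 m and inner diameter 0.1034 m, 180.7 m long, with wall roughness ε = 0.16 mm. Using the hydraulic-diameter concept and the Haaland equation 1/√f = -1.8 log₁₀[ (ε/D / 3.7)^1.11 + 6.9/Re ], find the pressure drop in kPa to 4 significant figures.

ΔP ≈ 107.9 kPa

Hydraulic diameter D_h = 4A/P = D_o - D_i = 0.1732 - 0.1034 = 0.0698 m.
Re = ρVD_h/μ = 988.8·1.843·0.0698/0.000421 = 3.021e+05.
ε/D_h = 0.00016/0.0698 = 0.00229; Haaland gives 1/√f = -1.8 log₁₀[0.000275+2.28e-05] = 6.347, so f = 0.02482.
ΔP = f(L/D_h)(ρV²/2) = 0.02482·180.7/0.0698·1679 = 1.079e+05 Pa.
ΔP = 107.9 kPa.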